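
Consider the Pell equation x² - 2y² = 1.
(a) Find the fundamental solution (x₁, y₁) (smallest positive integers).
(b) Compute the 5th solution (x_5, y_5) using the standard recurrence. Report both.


Step 1: Find the fundamental solution (x₁, y₁) of x² - 2y² = 1.
  Expand √2 as a continued fraction. a₀ = ⌊√2⌋ = 1; iterate m_{k+1} = d_k·a_k − m_k, d_{k+1} = (2 − m_{k+1}²)/d_k, a_{k+1} = ⌊(a₀ + m_{k+1})/d_{k+1}⌋ (starting m₀ = 0, d₀ = 1), with convergents p_k = a_k·p_{k-1} + p_{k-2}, q_k = a_k·q_{k-1} + q_{k-2} (p₋₁ = 1, q₋₁ = 0):
  k = 0: a₀ = 1; p₀/q₀ = 1/1; p₀² − 2·q₀² = 1 − 2 = -1.
  k = 1: m = 1, d = 1, a = ⌊(1 + 1)/1⌋ = 2; p/q = (2·1 + 1)/(2·1 + 0) = 3/2; p² − 2·q² = 9 − 8 = 1.
  The first convergent with p² − 2·q² = 1 gives the fundamental solution (x₁, y₁) = (3, 2).
Step 2: Apply the recurrence (x_{n+1}, y_{n+1}) = (x₁x_n + 2y₁y_n, x₁y_n + y₁x_n) repeatedly.
  From (x_1, y_1) = (3, 2): x_2 = 3·3 + 2·2·2 = 17; y_2 = 3·2 + 2·3 = 12.
  From (x_2, y_2) = (17, 12): x_3 = 3·17 + 2·2·12 = 99; y_3 = 3·12 + 2·17 = 70.
  From (x_3, y_3) = (99, 70): x_4 = 3·99 + 2·2·70 = 577; y_4 = 3·70 + 2·99 = 408.
  From (x_4, y_4) = (577, 408): x_5 = 3·577 + 2·2·408 = 3363; y_5 = 3·408 + 2·577 = 2378.
Step 3: Verify x_5² - 2·y_5² = 11309769 - 11309768 = 1 (should be 1). ✓

(x_1, y_1) = (3, 2); (x_5, y_5) = (3363, 2378).


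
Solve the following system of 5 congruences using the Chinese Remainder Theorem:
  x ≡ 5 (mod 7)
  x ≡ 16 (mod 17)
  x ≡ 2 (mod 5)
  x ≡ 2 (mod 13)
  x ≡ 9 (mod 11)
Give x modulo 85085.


Product of moduli M = 7 · 17 · 5 · 13 · 11 = 85085.
Merge one congruence at a time:
  Start: x ≡ 5 (mod 7).
  Combine with x ≡ 16 (mod 17); new modulus lcm = 119.
    Write x = 5 + 7·t and substitute into x ≡ 16 (mod 17): 7·t ≡ 16 − 5 = 11 (mod 17).
    The inverse of 7 mod 17 is 5 (since 7·5 = 35 = 2·17 + 1), so t ≡ 5·11 = 55 ≡ 4 (mod 17).
    Then x = 5 + 7·4 = 33, valid modulo lcm(7, 17) = 119: x ≡ 33 (mod 119).
  Combine with x ≡ 2 (mod 5); new modulus lcm = 595.
    Write x = 33 + 119·t and substitute into x ≡ 2 (mod 5): 119·t ≡ 2 − 33 = -31 (mod 5).
    Reduce coefficients mod 5: 4·t ≡ 4 (mod 5).
    The inverse of 4 mod 5 is 4 (since 4·4 = 16 = 3·5 + 1), so t ≡ 4·4 = 16 ≡ 1 (mod 5).
    Then x = 33 + 119·1 = 152, valid modulo lcm(119, 5) = 595: x ≡ 152 (mod 595).
  Combine with x ≡ 2 (mod 13); new modulus lcm = 7735.
    Write x = 152 + 595·t and substitute into x ≡ 2 (mod 13): 595·t ≡ 2 − 152 = -150 (mod 13).
    Reduce coefficients mod 13: 10·t ≡ 6 (mod 13).
    The inverse of 10 mod 13 is 4 (since 10·4 = 40 = 3·13 + 1), so t ≡ 4·6 = 24 ≡ 11 (mod 13).
    Then x = 152 + 595·11 = 6697, valid modulo lcm(595, 13) = 7735: x ≡ 6697 (mod 7735).
  Combine with x ≡ 9 (mod 11); new modulus lcm = 85085.
    Write x = 6697 + 7735·t and substitute into x ≡ 9 (mod 11): 7735·t ≡ 9 − 6697 = -6688 (mod 11).
    Reduce coefficients mod 11: 2·t ≡ 0 (mod 11).
    The inverse of 2 mod 11 is 6 (since 2·6 = 12 = 1·11 + 1), so t ≡ 6·0 = 0 ≡ 0 (mod 11).
    Then x = 6697 + 7735·0 = 6697, valid modulo lcm(7735, 11) = 85085: x ≡ 6697 (mod 85085).
Verify against each original: 6697 mod 7 = 5, 6697 mod 17 = 16, 6697 mod 5 = 2, 6697 mod 13 = 2, 6697 mod 11 = 9.

x ≡ 6697 (mod 85085).


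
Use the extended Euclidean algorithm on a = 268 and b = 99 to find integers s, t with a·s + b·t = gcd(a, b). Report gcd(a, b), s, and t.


Euclidean algorithm on (268, 99) — divide until remainder is 0:
  268 = 2 · 99 + 70
  99 = 1 · 70 + 29
  70 = 2 · 29 + 12
  29 = 2 · 12 + 5
  12 = 2 · 5 + 2
  5 = 2 · 2 + 1
  2 = 2 · 1 + 0
gcd(268, 99) = 1.
Track Bezout coefficients alongside the remainders: start with r₀ = 268 = a·1 + b·0 (s = 1, t = 0) and r₁ = 99 = a·0 + b·1 (s = 0, t = 1); each new remainder r_{k+1} = r_{k-1} − q_k·r_k inherits s_{k+1} = s_{k-1} − q_k·s_k, t_{k+1} = t_{k-1} − q_k·t_k, so r_k = a·s_k + b·t_k at every step:
  q = 2: r = 70, s = 1 − 2·0 = 1, t = 0 − 2·1 = -2  (check: 268·1 + 99·(-2) = 70)
  q = 1: r = 29, s = 0 − 1·1 = -1, t = 1 − 1·(-2) = 3  (check: 268·(-1) + 99·3 = 29)
  q = 2: r = 12, s = 1 − 2·(-1) = 3, t = -2 − 2·3 = -8  (check: 268·3 + 99·(-8) = 12)
  q = 2: r = 5, s = -1 − 2·3 = -7, t = 3 − 2·(-8) = 19  (check: 268·(-7) + 99·19 = 5)
  q = 2: r = 2, s = 3 − 2·(-7) = 17, t = -8 − 2·19 = -46  (check: 268·17 + 99·(-46) = 2)
  q = 2: r = 1, s = -7 − 2·17 = -41, t = 19 − 2·(-46) = 111  (check: 268·(-41) + 99·111 = 1)
The row with r = 1 (the gcd) gives the Bezout coefficients s = -41, t = 111.
Result: 268 · (-41) + 99 · (111) = 1.

gcd(268, 99) = 1; s = -41, t = 111 (check: 268·(-41) + 99·111 = 1).


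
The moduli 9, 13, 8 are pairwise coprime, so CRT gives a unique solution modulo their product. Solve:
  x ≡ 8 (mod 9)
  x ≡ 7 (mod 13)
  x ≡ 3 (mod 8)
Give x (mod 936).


Moduli 9, 13, 8 are pairwise coprime; by CRT there is a unique solution modulo M = 9 · 13 · 8 = 936.
Solve pairwise, accumulating the modulus:
  Start with x ≡ 8 (mod 9).
  Combine with x ≡ 7 (mod 13): since gcd(9, 13) = 1, we get a unique residue mod 117.
    Write x = 8 + 9·t and substitute into x ≡ 7 (mod 13): 9·t ≡ 7 − 8 = -1 (mod 13).
    Reduce coefficients mod 13: 9·t ≡ 12 (mod 13).
    The inverse of 9 mod 13 is 3 (since 9·3 = 27 = 2·13 + 1), so t ≡ 3·12 = 36 ≡ 10 (mod 13).
    Then x = 8 + 9·10 = 98, valid modulo lcm(9, 13) = 117: x ≡ 98 (mod 117).
  Combine with x ≡ 3 (mod 8): since gcd(117, 8) = 1, we get a unique residue mod 936.
    Write x = 98 + 117·t and substitute into x ≡ 3 (mod 8): 117·t ≡ 3 − 98 = -95 (mod 8).
    Reduce coefficients mod 8: 5·t ≡ 1 (mod 8).
    The inverse of 5 mod 8 is 5 (since 5·5 = 25 = 3·8 + 1), so t ≡ 5·1 = 5 ≡ 5 (mod 8).
    Then x = 98 + 117·5 = 683, valid modulo lcm(117, 8) = 936: x ≡ 683 (mod 936).
Verify: 683 mod 9 = 8 ✓, 683 mod 13 = 7 ✓, 683 mod 8 = 3 ✓.

x ≡ 683 (mod 936).


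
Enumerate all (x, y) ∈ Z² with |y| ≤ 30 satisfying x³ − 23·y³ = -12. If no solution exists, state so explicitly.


The equation is x³ - 23y³ = -12. For fixed y, x³ = 23·y³ − 12, so a solution requires the RHS to be a perfect cube.
Strategy: iterate y from -30 to 30, compute RHS = 23·y³ − 12, and check whether it is a (positive or negative) perfect cube.
Check small values of y:
  y = 0: RHS = -12 is not a perfect cube.
  y = 1: RHS = 11 is not a perfect cube.
  y = -1: RHS = -35 is not a perfect cube.
  y = 2: RHS = 172 is not a perfect cube.
  y = -2: RHS = -196 is not a perfect cube.
  y = 3: RHS = 609 is not a perfect cube.
  y = -3: RHS = -633 is not a perfect cube.
Continuing the search up to |y| = 30 finds no solutions either.
No (x, y) in the scanned range satisfies the equation.

No integer solutions with |y| ≤ 30.


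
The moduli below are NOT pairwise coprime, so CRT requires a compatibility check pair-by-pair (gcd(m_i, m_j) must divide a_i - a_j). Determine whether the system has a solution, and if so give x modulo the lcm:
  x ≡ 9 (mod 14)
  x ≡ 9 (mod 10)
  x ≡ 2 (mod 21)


Moduli 14, 10, 21 are not pairwise coprime, so CRT works modulo lcm(m_i) when all pairwise compatibility conditions hold.
Pairwise compatibility: gcd(m_i, m_j) must divide a_i - a_j for every pair.
Merge one congruence at a time:
  Start: x ≡ 9 (mod 14).
  Combine with x ≡ 9 (mod 10): gcd(14, 10) = 2; 9 - 9 = 0, which IS divisible by 2, so compatible.
    Write x = 9 + 14·t and substitute into x ≡ 9 (mod 10): 14·t ≡ 9 − 9 = 0 (mod 10).
    Divide the congruence (and modulus) by g = 2: 7·t ≡ 0 (mod 5).
    Reduce coefficients mod 5: 2·t ≡ 0 (mod 5).
    The inverse of 2 mod 5 is 3 (since 2·3 = 6 = 1·5 + 1), so t ≡ 3·0 = 0 ≡ 0 (mod 5).
    Then x = 9 + 14·0 = 9, valid modulo lcm(14, 10) = 70: x ≡ 9 (mod 70).
  Combine with x ≡ 2 (mod 21): gcd(70, 21) = 7; 2 - 9 = -7, which IS divisible by 7, so compatible.
    Write x = 9 + 70·t and substitute into x ≡ 2 (mod 21): 70·t ≡ 2 − 9 = -7 (mod 21).
    Divide the congruence (and modulus) by g = 7: 10·t ≡ -1 (mod 3).
    Reduce coefficients mod 3: 1·t ≡ 2 (mod 3).
    So t ≡ 2 (mod 3).
    Then x = 9 + 70·2 = 149, valid modulo lcm(70, 21) = 210: x ≡ 149 (mod 210).
Verify: 149 mod 14 = 9, 149 mod 10 = 9, 149 mod 21 = 2.

x ≡ 149 (mod 210).


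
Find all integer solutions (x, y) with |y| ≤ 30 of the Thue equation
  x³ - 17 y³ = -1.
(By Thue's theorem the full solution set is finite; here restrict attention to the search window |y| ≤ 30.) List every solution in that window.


The equation is x³ - 17y³ = -1. For fixed y, x³ = 17·y³ − 1, so a solution requires the RHS to be a perfect cube.
Strategy: iterate y from -30 to 30, compute RHS = 17·y³ − 1, and check whether it is a (positive or negative) perfect cube.
Check small values of y:
  y = 0: RHS = -1 = (-1)³ ⇒ x = -1 works.
  y = 1: RHS = 16 is not a perfect cube.
  y = -1: RHS = -18 is not a perfect cube.
  y = 2: RHS = 135 is not a perfect cube.
  y = -2: RHS = -137 is not a perfect cube.
  y = 3: RHS = 458 is not a perfect cube.
  y = -3: RHS = -460 is not a perfect cube.
Continuing, at y = -7: RHS = -5832 = (-18)³ ⇒ x = -18 works.
Searching the remaining y in |y| ≤ 30 finds no further solutions.
Collected solutions: (-1, 0), (-18, -7).

Solutions (with |y| ≤ 30): (-1, 0), (-18, -7).


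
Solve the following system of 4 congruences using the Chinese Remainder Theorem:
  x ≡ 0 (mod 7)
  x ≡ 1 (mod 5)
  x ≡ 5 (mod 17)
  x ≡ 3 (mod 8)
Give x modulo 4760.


Product of moduli M = 7 · 5 · 17 · 8 = 4760.
Merge one congruence at a time:
  Start: x ≡ 0 (mod 7).
  Combine with x ≡ 1 (mod 5); new modulus lcm = 35.
    Write x = 0 + 7·t and substitute into x ≡ 1 (mod 5): 7·t ≡ 1 − 0 = 1 (mod 5).
    Reduce coefficients mod 5: 2·t ≡ 1 (mod 5).
    The inverse of 2 mod 5 is 3 (since 2·3 = 6 = 1·5 + 1), so t ≡ 3·1 = 3 ≡ 3 (mod 5).
    Then x = 0 + 7·3 = 21, valid modulo lcm(7, 5) = 35: x ≡ 21 (mod 35).
  Combine with x ≡ 5 (mod 17); new modulus lcm = 595.
    Write x = 21 + 35·t and substitute into x ≡ 5 (mod 17): 35·t ≡ 5 − 21 = -16 (mod 17).
    Reduce coefficients mod 17: 1·t ≡ 1 (mod 17).
    So t ≡ 1 (mod 17).
    Then x = 21 + 35·1 = 56, valid modulo lcm(35, 17) = 595: x ≡ 56 (mod 595).
  Combine with x ≡ 3 (mod 8); new modulus lcm = 4760.
    Write x = 56 + 595·t and substitute into x ≡ 3 (mod 8): 595·t ≡ 3 − 56 = -53 (mod 8).
    Reduce coefficients mod 8: 3·t ≡ 3 (mod 8).
    The inverse of 3 mod 8 is 3 (since 3·3 = 9 = 1·8 + 1), so t ≡ 3·3 = 9 ≡ 1 (mod 8).
    Then x = 56 + 595·1 = 651, valid modulo lcm(595, 8) = 4760: x ≡ 651 (mod 4760).
Verify against each original: 651 mod 7 = 0, 651 mod 5 = 1, 651 mod 17 = 5, 651 mod 8 = 3.

x ≡ 651 (mod 4760).


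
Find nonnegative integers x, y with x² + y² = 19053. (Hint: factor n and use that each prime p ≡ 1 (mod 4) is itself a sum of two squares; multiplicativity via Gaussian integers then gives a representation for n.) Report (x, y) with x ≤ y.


Step 1: Factor n = 19053 = 3^2 · 29 · 73.
Step 2: Check the mod-4 condition on each prime factor: 3 ≡ 3 (mod 4), exponent 2 (must be even); 29 ≡ 1 (mod 4), exponent 1; 73 ≡ 1 (mod 4), exponent 1.
All primes ≡ 3 (mod 4) appear to even exponent (or don't appear), so by the two-squares theorem n IS expressible as a sum of two squares.
Step 3: Build a representation. Group n = k² · m with k = 3 and m = 29 · 73 = 2117 (a product of primes ≡ 1 (mod 4)); a representation of m scales to one of n via (k·x)² + (k·y)² = k²(x² + y²). Each prime p ≡ 1 (mod 4) is itself a sum of two squares; find a² by testing p − a² for a perfect square:
  29: 29 − 1² = 28, 29 − 2² = 25 = 5² ⇒ 29 = 2² + 5².
  73: 73 − 1² = 72, 73 − 2² = 69, 73 − 3² = 64 = 8² ⇒ 73 = 3² + 8².
  Combine using the Brahmagupta–Fibonacci identity (a² + b²)(c² + d²) = (ac − bd)² + (ad + bc)² = (ac + bd)² + (ad − bc)²:
  29 · 73 = 2117: from (2² + 5²)(3² + 8²), take (2·3 − 5·8, 2·8 + 5·3) = (6 − 40, 16 + 15) = (-34, 31); dropping signs (only squares matter) gives (34, 31); check 34² + 31² = 1156 + 961 = 2117 ✓.
  Scale by k = 3: (3·34, 3·31) = (102, 93).
Step 4: Order so x ≤ y and verify: 93² + 102² = 8649 + 10404 = 19053 = n. ✓

n = 19053 = 93² + 102² (one valid representation with x ≤ y).


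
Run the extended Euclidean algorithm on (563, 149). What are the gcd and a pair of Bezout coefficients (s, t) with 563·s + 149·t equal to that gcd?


Euclidean algorithm on (563, 149) — divide until remainder is 0:
  563 = 3 · 149 + 116
  149 = 1 · 116 + 33
  116 = 3 · 33 + 17
  33 = 1 · 17 + 16
  17 = 1 · 16 + 1
  16 = 16 · 1 + 0
gcd(563, 149) = 1.
Track Bezout coefficients alongside the remainders: start with r₀ = 563 = a·1 + b·0 (s = 1, t = 0) and r₁ = 149 = a·0 + b·1 (s = 0, t = 1); each new remainder r_{k+1} = r_{k-1} − q_k·r_k inherits s_{k+1} = s_{k-1} − q_k·s_k, t_{k+1} = t_{k-1} − q_k·t_k, so r_k = a·s_k + b·t_k at every step:
  q = 3: r = 116, s = 1 − 3·0 = 1, t = 0 − 3·1 = -3  (check: 563·1 + 149·(-3) = 116)
  q = 1: r = 33, s = 0 − 1·1 = -1, t = 1 − 1·(-3) = 4  (check: 563·(-1) + 149·4 = 33)
  q = 3: r = 17, s = 1 − 3·(-1) = 4, t = -3 − 3·4 = -15  (check: 563·4 + 149·(-15) = 17)
  q = 1: r = 16, s = -1 − 1·4 = -5, t = 4 − 1·(-15) = 19  (check: 563·(-5) + 149·19 = 16)
  q = 1: r = 1, s = 4 − 1·(-5) = 9, t = -15 − 1·19 = -34  (check: 563·9 + 149·(-34) = 1)
The row with r = 1 (the gcd) gives the Bezout coefficients s = 9, t = -34.
Result: 563 · (9) + 149 · (-34) = 1.

gcd(563, 149) = 1; s = 9, t = -34 (check: 563·9 + 149·(-34) = 1).


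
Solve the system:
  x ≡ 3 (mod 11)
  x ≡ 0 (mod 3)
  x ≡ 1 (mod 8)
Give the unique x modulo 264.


Moduli 11, 3, 8 are pairwise coprime; by CRT there is a unique solution modulo M = 11 · 3 · 8 = 264.
Solve pairwise, accumulating the modulus:
  Start with x ≡ 3 (mod 11).
  Combine with x ≡ 0 (mod 3): since gcd(11, 3) = 1, we get a unique residue mod 33.
    Write x = 3 + 11·t and substitute into x ≡ 0 (mod 3): 11·t ≡ 0 − 3 = -3 (mod 3).
    Reduce coefficients mod 3: 2·t ≡ 0 (mod 3).
    The inverse of 2 mod 3 is 2 (since 2·2 = 4 = 1·3 + 1), so t ≡ 2·0 = 0 ≡ 0 (mod 3).
    Then x = 3 + 11·0 = 3, valid modulo lcm(11, 3) = 33: x ≡ 3 (mod 33).
  Combine with x ≡ 1 (mod 8): since gcd(33, 8) = 1, we get a unique residue mod 264.
    Write x = 3 + 33·t and substitute into x ≡ 1 (mod 8): 33·t ≡ 1 − 3 = -2 (mod 8).
    Reduce coefficients mod 8: 1·t ≡ 6 (mod 8).
    So t ≡ 6 (mod 8).
    Then x = 3 + 33·6 = 201, valid modulo lcm(33, 8) = 264: x ≡ 201 (mod 264).
Verify: 201 mod 11 = 3 ✓, 201 mod 3 = 0 ✓, 201 mod 8 = 1 ✓.

x ≡ 201 (mod 264).


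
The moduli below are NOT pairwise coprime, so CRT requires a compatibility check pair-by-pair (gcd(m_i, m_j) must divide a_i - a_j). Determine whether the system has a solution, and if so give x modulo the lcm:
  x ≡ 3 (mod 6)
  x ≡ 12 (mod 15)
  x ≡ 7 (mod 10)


Moduli 6, 15, 10 are not pairwise coprime, so CRT works modulo lcm(m_i) when all pairwise compatibility conditions hold.
Pairwise compatibility: gcd(m_i, m_j) must divide a_i - a_j for every pair.
Merge one congruence at a time:
  Start: x ≡ 3 (mod 6).
  Combine with x ≡ 12 (mod 15): gcd(6, 15) = 3; 12 - 3 = 9, which IS divisible by 3, so compatible.
    Write x = 3 + 6·t and substitute into x ≡ 12 (mod 15): 6·t ≡ 12 − 3 = 9 (mod 15).
    Divide the congruence (and modulus) by g = 3: 2·t ≡ 3 (mod 5).
    The inverse of 2 mod 5 is 3 (since 2·3 = 6 = 1·5 + 1), so t ≡ 3·3 = 9 ≡ 4 (mod 5).
    Then x = 3 + 6·4 = 27, valid modulo lcm(6, 15) = 30: x ≡ 27 (mod 30).
  Combine with x ≡ 7 (mod 10): gcd(30, 10) = 10; 7 - 27 = -20, which IS divisible by 10, so compatible.
    Write x = 27 + 30·t and substitute into x ≡ 7 (mod 10): 30·t ≡ 7 − 27 = -20 (mod 10).
    Divide the congruence (and modulus) by g = 10: 3·t ≡ -2 (mod 1).
    Modulo 1 every t works; take t = 0.
    Then x = 27 + 30·0 = 27, valid modulo lcm(30, 10) = 30: x ≡ 27 (mod 30).
Verify: 27 mod 6 = 3, 27 mod 15 = 12, 27 mod 10 = 7.

x ≡ 27 (mod 30).


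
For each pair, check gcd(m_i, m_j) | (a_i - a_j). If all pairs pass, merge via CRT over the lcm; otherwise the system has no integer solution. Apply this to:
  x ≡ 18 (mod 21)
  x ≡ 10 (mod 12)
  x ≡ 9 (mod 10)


Moduli 21, 12, 10 are not pairwise coprime, so CRT works modulo lcm(m_i) when all pairwise compatibility conditions hold.
Pairwise compatibility: gcd(m_i, m_j) must divide a_i - a_j for every pair.
Merge one congruence at a time:
  Start: x ≡ 18 (mod 21).
  Combine with x ≡ 10 (mod 12): gcd(21, 12) = 3, and 10 - 18 = -8 is NOT divisible by 3.
    ⇒ system is inconsistent (no integer solution).

No solution (the system is inconsistent).


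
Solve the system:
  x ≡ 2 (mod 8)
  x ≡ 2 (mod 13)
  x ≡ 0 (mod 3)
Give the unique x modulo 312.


Moduli 8, 13, 3 are pairwise coprime; by CRT there is a unique solution modulo M = 8 · 13 · 3 = 312.
Solve pairwise, accumulating the modulus:
  Start with x ≡ 2 (mod 8).
  Combine with x ≡ 2 (mod 13): since gcd(8, 13) = 1, we get a unique residue mod 104.
    Write x = 2 + 8·t and substitute into x ≡ 2 (mod 13): 8·t ≡ 2 − 2 = 0 (mod 13).
    The inverse of 8 mod 13 is 5 (since 8·5 = 40 = 3·13 + 1), so t ≡ 5·0 = 0 ≡ 0 (mod 13).
    Then x = 2 + 8·0 = 2, valid modulo lcm(8, 13) = 104: x ≡ 2 (mod 104).
  Combine with x ≡ 0 (mod 3): since gcd(104, 3) = 1, we get a unique residue mod 312.
    Write x = 2 + 104·t and substitute into x ≡ 0 (mod 3): 104·t ≡ 0 − 2 = -2 (mod 3).
    Reduce coefficients mod 3: 2·t ≡ 1 (mod 3).
    The inverse of 2 mod 3 is 2 (since 2·2 = 4 = 1·3 + 1), so t ≡ 2·1 = 2 ≡ 2 (mod 3).
    Then x = 2 + 104·2 = 210, valid modulo lcm(104, 3) = 312: x ≡ 210 (mod 312).
Verify: 210 mod 8 = 2 ✓, 210 mod 13 = 2 ✓, 210 mod 3 = 0 ✓.

x ≡ 210 (mod 312).


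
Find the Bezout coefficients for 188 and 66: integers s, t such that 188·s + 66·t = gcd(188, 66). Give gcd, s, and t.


Euclidean algorithm on (188, 66) — divide until remainder is 0:
  188 = 2 · 66 + 56
  66 = 1 · 56 + 10
  56 = 5 · 10 + 6
  10 = 1 · 6 + 4
  6 = 1 · 4 + 2
  4 = 2 · 2 + 0
gcd(188, 66) = 2.
Track Bezout coefficients alongside the remainders: start with r₀ = 188 = a·1 + b·0 (s = 1, t = 0) and r₁ = 66 = a·0 + b·1 (s = 0, t = 1); each new remainder r_{k+1} = r_{k-1} − q_k·r_k inherits s_{k+1} = s_{k-1} − q_k·s_k, t_{k+1} = t_{k-1} − q_k·t_k, so r_k = a·s_k + b·t_k at every step:
  q = 2: r = 56, s = 1 − 2·0 = 1, t = 0 − 2·1 = -2  (check: 188·1 + 66·(-2) = 56)
  q = 1: r = 10, s = 0 − 1·1 = -1, t = 1 − 1·(-2) = 3  (check: 188·(-1) + 66·3 = 10)
  q = 5: r = 6, s = 1 − 5·(-1) = 6, t = -2 − 5·3 = -17  (check: 188·6 + 66·(-17) = 6)
  q = 1: r = 4, s = -1 − 1·6 = -7, t = 3 − 1·(-17) = 20  (check: 188·(-7) + 66·20 = 4)
  q = 1: r = 2, s = 6 − 1·(-7) = 13, t = -17 − 1·20 = -37  (check: 188·13 + 66·(-37) = 2)
The row with r = 2 (the gcd) gives the Bezout coefficients s = 13, t = -37.
Result: 188 · (13) + 66 · (-37) = 2.

gcd(188, 66) = 2; s = 13, t = -37 (check: 188·13 + 66·(-37) = 2).


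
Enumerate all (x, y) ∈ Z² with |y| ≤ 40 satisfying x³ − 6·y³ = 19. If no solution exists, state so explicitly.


The equation is x³ - 6y³ = 19. For fixed y, x³ = 6·y³ + 19, so a solution requires the RHS to be a perfect cube.
Strategy: iterate y from -40 to 40, compute RHS = 6·y³ + 19, and check whether it is a (positive or negative) perfect cube.
Check small values of y:
  y = 0: RHS = 19 is not a perfect cube.
  y = 1: RHS = 25 is not a perfect cube.
  y = -1: RHS = 13 is not a perfect cube.
  y = 2: RHS = 67 is not a perfect cube.
  y = -2: RHS = -29 is not a perfect cube.
  y = 3: RHS = 181 is not a perfect cube.
  y = -3: RHS = -143 is not a perfect cube.
Continuing the search up to |y| = 40 finds no solutions either.
No (x, y) in the scanned range satisfies the equation.

No integer solutions with |y| ≤ 40.


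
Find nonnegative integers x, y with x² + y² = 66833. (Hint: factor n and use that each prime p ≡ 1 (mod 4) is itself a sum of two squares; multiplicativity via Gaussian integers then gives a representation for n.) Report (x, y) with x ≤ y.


Step 1: Factor n = 66833 = 13 · 53 · 97.
Step 2: Check the mod-4 condition on each prime factor: 13 ≡ 1 (mod 4), exponent 1; 53 ≡ 1 (mod 4), exponent 1; 97 ≡ 1 (mod 4), exponent 1.
All primes ≡ 3 (mod 4) appear to even exponent (or don't appear), so by the two-squares theorem n IS expressible as a sum of two squares.
Step 3: Build a representation. Here n = 13 · 53 · 97 is a product of primes ≡ 1 (mod 4). Each prime p ≡ 1 (mod 4) is itself a sum of two squares; find a² by testing p − a² for a perfect square:
  13: 13 − 1² = 12, 13 − 2² = 9 = 3² ⇒ 13 = 2² + 3².
  53: 53 − 1² = 52, 53 − 2² = 49 = 7² ⇒ 53 = 2² + 7².
  97: 97 − 1² = 96, 97 − 2² = 93, 97 − 3² = 88, 97 − 4² = 81 = 9² ⇒ 97 = 4² + 9².
  Combine using the Brahmagupta–Fibonacci identity (a² + b²)(c² + d²) = (ac − bd)² + (ad + bc)² = (ac + bd)² + (ad − bc)²:
  13 · 53 = 689: from (2² + 3²)(2² + 7²), take (2·2 − 3·7, 2·7 + 3·2) = (4 − 21, 14 + 6) = (-17, 20); dropping signs (only squares matter) gives (17, 20); check 17² + 20² = 289 + 400 = 689 ✓.
  689 · 97 = 66833: from (17² + 20²)(4² + 9²), take (17·4 − 20·9, 17·9 + 20·4) = (68 − 180, 153 + 80) = (-112, 233); dropping signs (only squares matter) gives (112, 233); check 112² + 233² = 12544 + 54289 = 66833 ✓.
Step 4: Order so x ≤ y and verify: 112² + 233² = 12544 + 54289 = 66833 = n. ✓

n = 66833 = 112² + 233² (one valid representation with x ≤ y).


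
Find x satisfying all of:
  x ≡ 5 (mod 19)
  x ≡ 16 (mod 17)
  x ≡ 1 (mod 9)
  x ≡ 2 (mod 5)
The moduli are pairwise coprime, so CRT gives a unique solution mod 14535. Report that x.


Product of moduli M = 19 · 17 · 9 · 5 = 14535.
Merge one congruence at a time:
  Start: x ≡ 5 (mod 19).
  Combine with x ≡ 16 (mod 17); new modulus lcm = 323.
    Write x = 5 + 19·t and substitute into x ≡ 16 (mod 17): 19·t ≡ 16 − 5 = 11 (mod 17).
    Reduce coefficients mod 17: 2·t ≡ 11 (mod 17).
    The inverse of 2 mod 17 is 9 (since 2·9 = 18 = 1·17 + 1), so t ≡ 9·11 = 99 ≡ 14 (mod 17).
    Then x = 5 + 19·14 = 271, valid modulo lcm(19, 17) = 323: x ≡ 271 (mod 323).
  Combine with x ≡ 1 (mod 9); new modulus lcm = 2907.
    Write x = 271 + 323·t and substitute into x ≡ 1 (mod 9): 323·t ≡ 1 − 271 = -270 (mod 9).
    Reduce coefficients mod 9: 8·t ≡ 0 (mod 9).
    The inverse of 8 mod 9 is 8 (since 8·8 = 64 = 7·9 + 1), so t ≡ 8·0 = 0 ≡ 0 (mod 9).
    Then x = 271 + 323·0 = 271, valid modulo lcm(323, 9) = 2907: x ≡ 271 (mod 2907).
  Combine with x ≡ 2 (mod 5); new modulus lcm = 14535.
    Write x = 271 + 2907·t and substitute into x ≡ 2 (mod 5): 2907·t ≡ 2 − 271 = -269 (mod 5).
    Reduce coefficients mod 5: 2·t ≡ 1 (mod 5).
    The inverse of 2 mod 5 is 3 (since 2·3 = 6 = 1·5 + 1), so t ≡ 3·1 = 3 ≡ 3 (mod 5).
    Then x = 271 + 2907·3 = 8992, valid modulo lcm(2907, 5) = 14535: x ≡ 8992 (mod 14535).
Verify against each original: 8992 mod 19 = 5, 8992 mod 17 = 16, 8992 mod 9 = 1, 8992 mod 5 = 2.

x ≡ 8992 (mod 14535).


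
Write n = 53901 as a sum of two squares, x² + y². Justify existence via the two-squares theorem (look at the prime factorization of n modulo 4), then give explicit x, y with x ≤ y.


Step 1: Factor n = 53901 = 3^2 · 53 · 113.
Step 2: Check the mod-4 condition on each prime factor: 3 ≡ 3 (mod 4), exponent 2 (must be even); 53 ≡ 1 (mod 4), exponent 1; 113 ≡ 1 (mod 4), exponent 1.
All primes ≡ 3 (mod 4) appear to even exponent (or don't appear), so by the two-squares theorem n IS expressible as a sum of two squares.
Step 3: Build a representation. Group n = k² · m with k = 3 and m = 53 · 113 = 5989 (a product of primes ≡ 1 (mod 4)); a representation of m scales to one of n via (k·x)² + (k·y)² = k²(x² + y²). Each prime p ≡ 1 (mod 4) is itself a sum of two squares; find a² by testing p − a² for a perfect square:
  53: 53 − 1² = 52, 53 − 2² = 49 = 7² ⇒ 53 = 2² + 7².
  113: 113 − 1² = 112, 113 − 2² = 109, 113 − 3² = 104, 113 − 4² = 97, 113 − 5² = 88, 113 − 6² = 77, 113 − 7² = 64 = 8² ⇒ 113 = 7² + 8².
  Combine using the Brahmagupta–Fibonacci identity (a² + b²)(c² + d²) = (ac − bd)² + (ad + bc)² = (ac + bd)² + (ad − bc)²:
  53 · 113 = 5989: from (2² + 7²)(7² + 8²), take (2·7 − 7·8, 2·8 + 7·7) = (14 − 56, 16 + 49) = (-42, 65); dropping signs (only squares matter) gives (42, 65); check 42² + 65² = 1764 + 4225 = 5989 ✓.
  Scale by k = 3: (3·42, 3·65) = (126, 195).
Step 4: Order so x ≤ y and verify: 126² + 195² = 15876 + 38025 = 53901 = n. ✓

n = 53901 = 126² + 195² (one valid representation with x ≤ y).


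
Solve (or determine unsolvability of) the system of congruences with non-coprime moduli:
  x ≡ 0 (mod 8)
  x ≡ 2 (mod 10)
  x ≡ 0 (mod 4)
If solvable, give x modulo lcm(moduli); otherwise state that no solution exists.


Moduli 8, 10, 4 are not pairwise coprime, so CRT works modulo lcm(m_i) when all pairwise compatibility conditions hold.
Pairwise compatibility: gcd(m_i, m_j) must divide a_i - a_j for every pair.
Merge one congruence at a time:
  Start: x ≡ 0 (mod 8).
  Combine with x ≡ 2 (mod 10): gcd(8, 10) = 2; 2 - 0 = 2, which IS divisible by 2, so compatible.
    Write x = 0 + 8·t and substitute into x ≡ 2 (mod 10): 8·t ≡ 2 − 0 = 2 (mod 10).
    Divide the congruence (and modulus) by g = 2: 4·t ≡ 1 (mod 5).
    The inverse of 4 mod 5 is 4 (since 4·4 = 16 = 3·5 + 1), so t ≡ 4·1 = 4 ≡ 4 (mod 5).
    Then x = 0 + 8·4 = 32, valid modulo lcm(8, 10) = 40: x ≡ 32 (mod 40).
  Combine with x ≡ 0 (mod 4): gcd(40, 4) = 4; 0 - 32 = -32, which IS divisible by 4, so compatible.
    Write x = 32 + 40·t and substitute into x ≡ 0 (mod 4): 40·t ≡ 0 − 32 = -32 (mod 4).
    Divide the congruence (and modulus) by g = 4: 10·t ≡ -8 (mod 1).
    Modulo 1 every t works; take t = 0.
    Then x = 32 + 40·0 = 32, valid modulo lcm(40, 4) = 40: x ≡ 32 (mod 40).
Verify: 32 mod 8 = 0, 32 mod 10 = 2, 32 mod 4 = 0.

x ≡ 32 (mod 40).


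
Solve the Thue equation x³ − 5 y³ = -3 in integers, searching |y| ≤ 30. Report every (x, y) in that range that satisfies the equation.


The equation is x³ - 5y³ = -3. For fixed y, x³ = 5·y³ − 3, so a solution requires the RHS to be a perfect cube.
Strategy: iterate y from -30 to 30, compute RHS = 5·y³ − 3, and check whether it is a (positive or negative) perfect cube.
Check small values of y:
  y = 0: RHS = -3 is not a perfect cube.
  y = 1: RHS = 2 is not a perfect cube.
  y = -1: RHS = -8 = (-2)³ ⇒ x = -2 works.
  y = 2: RHS = 37 is not a perfect cube.
  y = -2: RHS = -43 is not a perfect cube.
  y = 3: RHS = 132 is not a perfect cube.
  y = -3: RHS = -138 is not a perfect cube.
Continuing the search up to |y| = 30 finds no further solutions beyond those listed.
Collected solutions: (-2, -1).

Solutions (with |y| ≤ 30): (-2, -1).


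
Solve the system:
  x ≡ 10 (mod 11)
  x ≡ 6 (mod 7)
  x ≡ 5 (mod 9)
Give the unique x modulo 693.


Moduli 11, 7, 9 are pairwise coprime; by CRT there is a unique solution modulo M = 11 · 7 · 9 = 693.
Solve pairwise, accumulating the modulus:
  Start with x ≡ 10 (mod 11).
  Combine with x ≡ 6 (mod 7): since gcd(11, 7) = 1, we get a unique residue mod 77.
    Write x = 10 + 11·t and substitute into x ≡ 6 (mod 7): 11·t ≡ 6 − 10 = -4 (mod 7).
    Reduce coefficients mod 7: 4·t ≡ 3 (mod 7).
    The inverse of 4 mod 7 is 2 (since 4·2 = 8 = 1·7 + 1), so t ≡ 2·3 = 6 ≡ 6 (mod 7).
    Then x = 10 + 11·6 = 76, valid modulo lcm(11, 7) = 77: x ≡ 76 (mod 77).
  Combine with x ≡ 5 (mod 9): since gcd(77, 9) = 1, we get a unique residue mod 693.
    Write x = 76 + 77·t and substitute into x ≡ 5 (mod 9): 77·t ≡ 5 − 76 = -71 (mod 9).
    Reduce coefficients mod 9: 5·t ≡ 1 (mod 9).
    The inverse of 5 mod 9 is 2 (since 5·2 = 10 = 1·9 + 1), so t ≡ 2·1 = 2 ≡ 2 (mod 9).
    Then x = 76 + 77·2 = 230, valid modulo lcm(77, 9) = 693: x ≡ 230 (mod 693).
Verify: 230 mod 11 = 10 ✓, 230 mod 7 = 6 ✓, 230 mod 9 = 5 ✓.

x ≡ 230 (mod 693).


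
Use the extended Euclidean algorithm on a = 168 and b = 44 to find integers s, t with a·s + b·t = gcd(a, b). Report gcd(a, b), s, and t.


Euclidean algorithm on (168, 44) — divide until remainder is 0:
  168 = 3 · 44 + 36
  44 = 1 · 36 + 8
  36 = 4 · 8 + 4
  8 = 2 · 4 + 0
gcd(168, 44) = 4.
Track Bezout coefficients alongside the remainders: start with r₀ = 168 = a·1 + b·0 (s = 1, t = 0) and r₁ = 44 = a·0 + b·1 (s = 0, t = 1); each new remainder r_{k+1} = r_{k-1} − q_k·r_k inherits s_{k+1} = s_{k-1} − q_k·s_k, t_{k+1} = t_{k-1} − q_k·t_k, so r_k = a·s_k + b·t_k at every step:
  q = 3: r = 36, s = 1 − 3·0 = 1, t = 0 − 3·1 = -3  (check: 168·1 + 44·(-3) = 36)
  q = 1: r = 8, s = 0 − 1·1 = -1, t = 1 − 1·(-3) = 4  (check: 168·(-1) + 44·4 = 8)
  q = 4: r = 4, s = 1 − 4·(-1) = 5, t = -3 − 4·4 = -19  (check: 168·5 + 44·(-19) = 4)
The row with r = 4 (the gcd) gives the Bezout coefficients s = 5, t = -19.
Result: 168 · (5) + 44 · (-19) = 4.

gcd(168, 44) = 4; s = 5, t = -19 (check: 168·5 + 44·(-19) = 4).


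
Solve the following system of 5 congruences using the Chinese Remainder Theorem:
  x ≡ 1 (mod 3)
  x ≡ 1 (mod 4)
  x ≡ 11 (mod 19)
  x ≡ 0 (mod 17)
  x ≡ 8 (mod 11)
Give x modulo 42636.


Product of moduli M = 3 · 4 · 19 · 17 · 11 = 42636.
Merge one congruence at a time:
  Start: x ≡ 1 (mod 3).
  Combine with x ≡ 1 (mod 4); new modulus lcm = 12.
    Write x = 1 + 3·t and substitute into x ≡ 1 (mod 4): 3·t ≡ 1 − 1 = 0 (mod 4).
    The inverse of 3 mod 4 is 3 (since 3·3 = 9 = 2·4 + 1), so t ≡ 3·0 = 0 ≡ 0 (mod 4).
    Then x = 1 + 3·0 = 1, valid modulo lcm(3, 4) = 12: x ≡ 1 (mod 12).
  Combine with x ≡ 11 (mod 19); new modulus lcm = 228.
    Write x = 1 + 12·t and substitute into x ≡ 11 (mod 19): 12·t ≡ 11 − 1 = 10 (mod 19).
    The inverse of 12 mod 19 is 8 (since 12·8 = 96 = 5·19 + 1), so t ≡ 8·10 = 80 ≡ 4 (mod 19).
    Then x = 1 + 12·4 = 49, valid modulo lcm(12, 19) = 228: x ≡ 49 (mod 228).
  Combine with x ≡ 0 (mod 17); new modulus lcm = 3876.
    Write x = 49 + 228·t and substitute into x ≡ 0 (mod 17): 228·t ≡ 0 − 49 = -49 (mod 17).
    Reduce coefficients mod 17: 7·t ≡ 2 (mod 17).
    The inverse of 7 mod 17 is 5 (since 7·5 = 35 = 2·17 + 1), so t ≡ 5·2 = 10 ≡ 10 (mod 17).
    Then x = 49 + 228·10 = 2329, valid modulo lcm(228, 17) = 3876: x ≡ 2329 (mod 3876).
  Combine with x ≡ 8 (mod 11); new modulus lcm = 42636.
    Write x = 2329 + 3876·t and substitute into x ≡ 8 (mod 11): 3876·t ≡ 8 − 2329 = -2321 (mod 11).
    Reduce coefficients mod 11: 4·t ≡ 0 (mod 11).
    The inverse of 4 mod 11 is 3 (since 4·3 = 12 = 1·11 + 1), so t ≡ 3·0 = 0 ≡ 0 (mod 11).
    Then x = 2329 + 3876·0 = 2329, valid modulo lcm(3876, 11) = 42636: x ≡ 2329 (mod 42636).
Verify against each original: 2329 mod 3 = 1, 2329 mod 4 = 1, 2329 mod 19 = 11, 2329 mod 17 = 0, 2329 mod 11 = 8.

x ≡ 2329 (mod 42636).


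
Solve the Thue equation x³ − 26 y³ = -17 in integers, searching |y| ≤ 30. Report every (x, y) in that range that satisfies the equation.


The equation is x³ - 26y³ = -17. For fixed y, x³ = 26·y³ − 17, so a solution requires the RHS to be a perfect cube.
Strategy: iterate y from -30 to 30, compute RHS = 26·y³ − 17, and check whether it is a (positive or negative) perfect cube.
Check small values of y:
  y = 0: RHS = -17 is not a perfect cube.
  y = 1: RHS = 9 is not a perfect cube.
  y = -1: RHS = -43 is not a perfect cube.
  y = 2: RHS = 191 is not a perfect cube.
  y = -2: RHS = -225 is not a perfect cube.
  y = 3: RHS = 685 is not a perfect cube.
  y = -3: RHS = -719 is not a perfect cube.
Continuing the search up to |y| = 30 finds no solutions either.
No (x, y) in the scanned range satisfies the equation.

No integer solutions with |y| ≤ 30.


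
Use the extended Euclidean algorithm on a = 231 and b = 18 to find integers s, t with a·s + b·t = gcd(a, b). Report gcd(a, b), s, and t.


Euclidean algorithm on (231, 18) — divide until remainder is 0:
  231 = 12 · 18 + 15
  18 = 1 · 15 + 3
  15 = 5 · 3 + 0
gcd(231, 18) = 3.
Track Bezout coefficients alongside the remainders: start with r₀ = 231 = a·1 + b·0 (s = 1, t = 0) and r₁ = 18 = a·0 + b·1 (s = 0, t = 1); each new remainder r_{k+1} = r_{k-1} − q_k·r_k inherits s_{k+1} = s_{k-1} − q_k·s_k, t_{k+1} = t_{k-1} − q_k·t_k, so r_k = a·s_k + b·t_k at every step:
  q = 12: r = 15, s = 1 − 12·0 = 1, t = 0 − 12·1 = -12  (check: 231·1 + 18·(-12) = 15)
  q = 1: r = 3, s = 0 − 1·1 = -1, t = 1 − 1·(-12) = 13  (check: 231·(-1) + 18·13 = 3)
The row with r = 3 (the gcd) gives the Bezout coefficients s = -1, t = 13.
Result: 231 · (-1) + 18 · (13) = 3.

gcd(231, 18) = 3; s = -1, t = 13 (check: 231·(-1) + 18·13 = 3).


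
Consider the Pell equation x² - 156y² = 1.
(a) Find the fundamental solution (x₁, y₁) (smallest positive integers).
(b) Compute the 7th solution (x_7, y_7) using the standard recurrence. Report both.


Step 1: Find the fundamental solution (x₁, y₁) of x² - 156y² = 1.
  Expand √156 as a continued fraction. a₀ = ⌊√156⌋ = 12; iterate m_{k+1} = d_k·a_k − m_k, d_{k+1} = (156 − m_{k+1}²)/d_k, a_{k+1} = ⌊(a₀ + m_{k+1})/d_{k+1}⌋ (starting m₀ = 0, d₀ = 1), with convergents p_k = a_k·p_{k-1} + p_{k-2}, q_k = a_k·q_{k-1} + q_{k-2} (p₋₁ = 1, q₋₁ = 0):
  k = 0: a₀ = 12; p₀/q₀ = 12/1; p₀² − 156·q₀² = 144 − 156 = -12.
  k = 1: m = 12, d = 12, a = ⌊(12 + 12)/12⌋ = 2; p/q = (2·12 + 1)/(2·1 + 0) = 25/2; p² − 156·q² = 625 − 624 = 1.
  The first convergent with p² − 156·q² = 1 gives the fundamental solution (x₁, y₁) = (25, 2).
Step 2: Apply the recurrence (x_{n+1}, y_{n+1}) = (x₁x_n + 156y₁y_n, x₁y_n + y₁x_n) repeatedly.
  From (x_1, y_1) = (25, 2): x_2 = 25·25 + 156·2·2 = 1249; y_2 = 25·2 + 2·25 = 100.
  From (x_2, y_2) = (1249, 100): x_3 = 25·1249 + 156·2·100 = 62425; y_3 = 25·100 + 2·1249 = 4998.
  From (x_3, y_3) = (62425, 4998): x_4 = 25·62425 + 156·2·4998 = 3120001; y_4 = 25·4998 + 2·62425 = 249800.
  From (x_4, y_4) = (3120001, 249800): x_5 = 25·3120001 + 156·2·249800 = 155937625; y_5 = 25·249800 + 2·3120001 = 12485002.
  From (x_5, y_5) = (155937625, 12485002): x_6 = 25·155937625 + 156·2·12485002 = 7793761249; y_6 = 25·12485002 + 2·155937625 = 624000300.
  From (x_6, y_6) = (7793761249, 624000300): x_7 = 25·7793761249 + 156·2·624000300 = 389532124825; y_7 = 25·624000300 + 2·7793761249 = 31187529998.
Step 3: Verify x_7² - 156·y_7² = 151735276270679381280625 - 151735276270679381280624 = 1 (should be 1). ✓

(x_1, y_1) = (25, 2); (x_7, y_7) = (389532124825, 31187529998).


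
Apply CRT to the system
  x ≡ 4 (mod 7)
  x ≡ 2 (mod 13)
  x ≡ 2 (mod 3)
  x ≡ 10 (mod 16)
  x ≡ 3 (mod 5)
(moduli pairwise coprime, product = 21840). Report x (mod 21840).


Product of moduli M = 7 · 13 · 3 · 16 · 5 = 21840.
Merge one congruence at a time:
  Start: x ≡ 4 (mod 7).
  Combine with x ≡ 2 (mod 13); new modulus lcm = 91.
    Write x = 4 + 7·t and substitute into x ≡ 2 (mod 13): 7·t ≡ 2 − 4 = -2 (mod 13).
    Reduce coefficients mod 13: 7·t ≡ 11 (mod 13).
    The inverse of 7 mod 13 is 2 (since 7·2 = 14 = 1·13 + 1), so t ≡ 2·11 = 22 ≡ 9 (mod 13).
    Then x = 4 + 7·9 = 67, valid modulo lcm(7, 13) = 91: x ≡ 67 (mod 91).
  Combine with x ≡ 2 (mod 3); new modulus lcm = 273.
    Write x = 67 + 91·t and substitute into x ≡ 2 (mod 3): 91·t ≡ 2 − 67 = -65 (mod 3).
    Reduce coefficients mod 3: 1·t ≡ 1 (mod 3).
    So t ≡ 1 (mod 3).
    Then x = 67 + 91·1 = 158, valid modulo lcm(91, 3) = 273: x ≡ 158 (mod 273).
  Combine with x ≡ 10 (mod 16); new modulus lcm = 4368.
    Write x = 158 + 273·t and substitute into x ≡ 10 (mod 16): 273·t ≡ 10 − 158 = -148 (mod 16).
    Reduce coefficients mod 16: 1·t ≡ 12 (mod 16).
    So t ≡ 12 (mod 16).
    Then x = 158 + 273·12 = 3434, valid modulo lcm(273, 16) = 4368: x ≡ 3434 (mod 4368).
  Combine with x ≡ 3 (mod 5); new modulus lcm = 21840.
    Write x = 3434 + 4368·t and substitute into x ≡ 3 (mod 5): 4368·t ≡ 3 − 3434 = -3431 (mod 5).
    Reduce coefficients mod 5: 3·t ≡ 4 (mod 5).
    The inverse of 3 mod 5 is 2 (since 3·2 = 6 = 1·5 + 1), so t ≡ 2·4 = 8 ≡ 3 (mod 5).
    Then x = 3434 + 4368·3 = 16538, valid modulo lcm(4368, 5) = 21840: x ≡ 16538 (mod 21840).
Verify against each original: 16538 mod 7 = 4, 16538 mod 13 = 2, 16538 mod 3 = 2, 16538 mod 16 = 10, 16538 mod 5 = 3.

x ≡ 16538 (mod 21840).


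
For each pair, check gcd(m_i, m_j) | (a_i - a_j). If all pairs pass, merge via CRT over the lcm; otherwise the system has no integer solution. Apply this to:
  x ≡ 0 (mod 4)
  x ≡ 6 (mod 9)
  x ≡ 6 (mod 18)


Moduli 4, 9, 18 are not pairwise coprime, so CRT works modulo lcm(m_i) when all pairwise compatibility conditions hold.
Pairwise compatibility: gcd(m_i, m_j) must divide a_i - a_j for every pair.
Merge one congruence at a time:
  Start: x ≡ 0 (mod 4).
  Combine with x ≡ 6 (mod 9): gcd(4, 9) = 1; 6 - 0 = 6, which IS divisible by 1, so compatible.
    Write x = 0 + 4·t and substitute into x ≡ 6 (mod 9): 4·t ≡ 6 − 0 = 6 (mod 9).
    The inverse of 4 mod 9 is 7 (since 4·7 = 28 = 3·9 + 1), so t ≡ 7·6 = 42 ≡ 6 (mod 9).
    Then x = 0 + 4·6 = 24, valid modulo lcm(4, 9) = 36: x ≡ 24 (mod 36).
  Combine with x ≡ 6 (mod 18): gcd(36, 18) = 18; 6 - 24 = -18, which IS divisible by 18, so compatible.
    Write x = 24 + 36·t and substitute into x ≡ 6 (mod 18): 36·t ≡ 6 − 24 = -18 (mod 18).
    Divide the congruence (and modulus) by g = 18: 2·t ≡ -1 (mod 1).
    Modulo 1 every t works; take t = 0.
    Then x = 24 + 36·0 = 24, valid modulo lcm(36, 18) = 36: x ≡ 24 (mod 36).
Verify: 24 mod 4 = 0, 24 mod 9 = 6, 24 mod 18 = 6.

x ≡ 24 (mod 36).


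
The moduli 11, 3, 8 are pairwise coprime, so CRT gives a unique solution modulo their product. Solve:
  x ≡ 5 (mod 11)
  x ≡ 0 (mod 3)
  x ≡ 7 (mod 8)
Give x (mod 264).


Moduli 11, 3, 8 are pairwise coprime; by CRT there is a unique solution modulo M = 11 · 3 · 8 = 264.
Solve pairwise, accumulating the modulus:
  Start with x ≡ 5 (mod 11).
  Combine with x ≡ 0 (mod 3): since gcd(11, 3) = 1, we get a unique residue mod 33.
    Write x = 5 + 11·t and substitute into x ≡ 0 (mod 3): 11·t ≡ 0 − 5 = -5 (mod 3).
    Reduce coefficients mod 3: 2·t ≡ 1 (mod 3).
    The inverse of 2 mod 3 is 2 (since 2·2 = 4 = 1·3 + 1), so t ≡ 2·1 = 2 ≡ 2 (mod 3).
    Then x = 5 + 11·2 = 27, valid modulo lcm(11, 3) = 33: x ≡ 27 (mod 33).
  Combine with x ≡ 7 (mod 8): since gcd(33, 8) = 1, we get a unique residue mod 264.
    Write x = 27 + 33·t and substitute into x ≡ 7 (mod 8): 33·t ≡ 7 − 27 = -20 (mod 8).
    Reduce coefficients mod 8: 1·t ≡ 4 (mod 8).
    So t ≡ 4 (mod 8).
    Then x = 27 + 33·4 = 159, valid modulo lcm(33, 8) = 264: x ≡ 159 (mod 264).
Verify: 159 mod 11 = 5 ✓, 159 mod 3 = 0 ✓, 159 mod 8 = 7 ✓.

x ≡ 159 (mod 264).


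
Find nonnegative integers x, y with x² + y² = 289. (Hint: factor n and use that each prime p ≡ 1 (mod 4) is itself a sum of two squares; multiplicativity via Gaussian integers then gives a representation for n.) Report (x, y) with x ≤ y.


Step 1: Factor n = 289 = 17^2.
Step 2: Check the mod-4 condition on each prime factor: 17 ≡ 1 (mod 4), exponent 2.
All primes ≡ 3 (mod 4) appear to even exponent (or don't appear), so by the two-squares theorem n IS expressible as a sum of two squares.
Step 3: Build a representation. Here n = 17 · 17 is a product of primes ≡ 1 (mod 4). Each prime p ≡ 1 (mod 4) is itself a sum of two squares; find a² by testing p − a² for a perfect square:
  17: 17 − 1² = 16 = 4² ⇒ 17 = 1² + 4².
  Combine using the Brahmagupta–Fibonacci identity (a² + b²)(c² + d²) = (ac − bd)² + (ad + bc)² = (ac + bd)² + (ad − bc)²:
  17 · 17 = 289: from (1² + 4²)(1² + 4²), take (1·1 − 4·4, 1·4 + 4·1) = (1 − 16, 4 + 4) = (-15, 8); dropping signs (only squares matter) gives (15, 8); check 15² + 8² = 225 + 64 = 289 ✓.
Step 4: Order so x ≤ y and verify: 8² + 15² = 64 + 225 = 289 = n. ✓

n = 289 = 8² + 15² (one valid representation with x ≤ y).
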